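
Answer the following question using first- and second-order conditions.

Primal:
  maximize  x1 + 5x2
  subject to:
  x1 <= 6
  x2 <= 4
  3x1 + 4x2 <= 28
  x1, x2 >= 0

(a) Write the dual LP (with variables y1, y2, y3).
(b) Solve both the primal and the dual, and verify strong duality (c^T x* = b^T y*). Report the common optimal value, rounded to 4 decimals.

The standard primal-dual pair for 'max c^T x s.t. A x <= b, x >= 0' is:
  Dual:  min b^T y  s.t.  A^T y >= c,  y >= 0.

So the dual LP is:
  minimize  6y1 + 4y2 + 28y3
  subject to:
    y1 + 3y3 >= 1
    y2 + 4y3 >= 5
    y1, y2, y3 >= 0

Solving the primal: x* = (4, 4).
  primal value c^T x* = 24.
Solving the dual: y* = (0, 3.6667, 0.3333).
  dual value b^T y* = 24.
Strong duality: c^T x* = b^T y*. Confirmed.

24


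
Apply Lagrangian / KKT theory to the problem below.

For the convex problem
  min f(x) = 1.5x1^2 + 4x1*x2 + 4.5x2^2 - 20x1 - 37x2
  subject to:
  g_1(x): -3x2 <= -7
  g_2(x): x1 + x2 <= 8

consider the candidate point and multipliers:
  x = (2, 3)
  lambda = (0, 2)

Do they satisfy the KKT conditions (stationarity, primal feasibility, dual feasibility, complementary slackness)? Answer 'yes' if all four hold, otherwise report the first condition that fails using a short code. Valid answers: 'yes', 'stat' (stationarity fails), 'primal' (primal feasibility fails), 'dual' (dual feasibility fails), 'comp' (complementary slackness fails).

Gradient of f: grad f(x) = Q x + c = (-2, -2)
Constraint values g_i(x) = a_i^T x - b_i:
  g_1((2, 3)) = -2
  g_2((2, 3)) = -3
Stationarity residual: grad f(x) + sum_i lambda_i a_i = (0, 0)
  -> stationarity OK
Primal feasibility (all g_i <= 0): OK
Dual feasibility (all lambda_i >= 0): OK
Complementary slackness (lambda_i * g_i(x) = 0 for all i): FAILS

Verdict: the first failing condition is complementary_slackness -> comp.

comp


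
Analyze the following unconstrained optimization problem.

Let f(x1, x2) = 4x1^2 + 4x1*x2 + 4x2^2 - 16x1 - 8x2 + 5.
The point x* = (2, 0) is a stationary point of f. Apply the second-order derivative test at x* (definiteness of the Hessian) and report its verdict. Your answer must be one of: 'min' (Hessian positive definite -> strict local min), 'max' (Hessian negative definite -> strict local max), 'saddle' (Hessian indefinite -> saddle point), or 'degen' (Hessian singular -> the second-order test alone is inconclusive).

Compute the Hessian H = grad^2 f:
  H = [[8, 4], [4, 8]]
Verify stationarity: grad f(x*) = H x* + g = (0, 0).
Eigenvalues of H: 4, 12.
Both eigenvalues > 0, so H is positive definite -> x* is a strict local min.

min


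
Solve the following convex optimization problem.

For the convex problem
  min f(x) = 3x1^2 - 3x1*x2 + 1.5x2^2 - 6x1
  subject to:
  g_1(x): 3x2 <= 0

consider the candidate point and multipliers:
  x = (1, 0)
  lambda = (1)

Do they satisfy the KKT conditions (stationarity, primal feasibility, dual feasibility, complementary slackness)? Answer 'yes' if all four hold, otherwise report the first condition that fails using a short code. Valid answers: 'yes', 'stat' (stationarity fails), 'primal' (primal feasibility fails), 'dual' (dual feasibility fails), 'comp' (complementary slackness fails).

Gradient of f: grad f(x) = Q x + c = (0, -3)
Constraint values g_i(x) = a_i^T x - b_i:
  g_1((1, 0)) = 0
Stationarity residual: grad f(x) + sum_i lambda_i a_i = (0, 0)
  -> stationarity OK
Primal feasibility (all g_i <= 0): OK
Dual feasibility (all lambda_i >= 0): OK
Complementary slackness (lambda_i * g_i(x) = 0 for all i): OK

Verdict: yes, KKT holds.

yes


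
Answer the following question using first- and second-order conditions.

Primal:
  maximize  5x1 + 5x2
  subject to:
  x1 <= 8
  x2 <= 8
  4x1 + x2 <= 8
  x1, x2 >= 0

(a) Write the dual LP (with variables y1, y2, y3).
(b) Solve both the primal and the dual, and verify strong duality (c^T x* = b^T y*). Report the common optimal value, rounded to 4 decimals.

The standard primal-dual pair for 'max c^T x s.t. A x <= b, x >= 0' is:
  Dual:  min b^T y  s.t.  A^T y >= c,  y >= 0.

So the dual LP is:
  minimize  8y1 + 8y2 + 8y3
  subject to:
    y1 + 4y3 >= 5
    y2 + y3 >= 5
    y1, y2, y3 >= 0

Solving the primal: x* = (0, 8).
  primal value c^T x* = 40.
Solving the dual: y* = (0, 3.75, 1.25).
  dual value b^T y* = 40.
Strong duality: c^T x* = b^T y*. Confirmed.

40


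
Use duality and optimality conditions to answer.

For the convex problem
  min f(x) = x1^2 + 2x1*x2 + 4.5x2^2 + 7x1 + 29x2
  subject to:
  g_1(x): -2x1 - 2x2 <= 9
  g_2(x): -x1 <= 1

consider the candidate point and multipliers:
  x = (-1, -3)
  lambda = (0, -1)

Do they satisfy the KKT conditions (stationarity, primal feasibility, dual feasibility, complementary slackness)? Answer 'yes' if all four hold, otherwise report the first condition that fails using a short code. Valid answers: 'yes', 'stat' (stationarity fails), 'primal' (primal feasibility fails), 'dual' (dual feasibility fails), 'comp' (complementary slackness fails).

Gradient of f: grad f(x) = Q x + c = (-1, 0)
Constraint values g_i(x) = a_i^T x - b_i:
  g_1((-1, -3)) = -1
  g_2((-1, -3)) = 0
Stationarity residual: grad f(x) + sum_i lambda_i a_i = (0, 0)
  -> stationarity OK
Primal feasibility (all g_i <= 0): OK
Dual feasibility (all lambda_i >= 0): FAILS
Complementary slackness (lambda_i * g_i(x) = 0 for all i): OK

Verdict: the first failing condition is dual_feasibility -> dual.

dual


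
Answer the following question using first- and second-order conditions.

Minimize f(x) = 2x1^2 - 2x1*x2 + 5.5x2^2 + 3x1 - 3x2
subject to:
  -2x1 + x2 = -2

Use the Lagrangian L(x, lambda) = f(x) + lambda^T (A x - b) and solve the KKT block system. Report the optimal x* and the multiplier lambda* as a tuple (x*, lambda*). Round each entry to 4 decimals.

Form the Lagrangian:
  L(x, lambda) = (1/2) x^T Q x + c^T x + lambda^T (A x - b)
Stationarity (grad_x L = 0): Q x + c + A^T lambda = 0.
Primal feasibility: A x = b.

This gives the KKT block system:
  [ Q   A^T ] [ x     ]   [-c ]
  [ A    0  ] [ lambda ] = [ b ]

Solving the linear system:
  x*      = (1.075, 0.15)
  lambda* = (3.5)
  f(x*)   = 4.8875

x* = (1.075, 0.15), lambda* = (3.5)


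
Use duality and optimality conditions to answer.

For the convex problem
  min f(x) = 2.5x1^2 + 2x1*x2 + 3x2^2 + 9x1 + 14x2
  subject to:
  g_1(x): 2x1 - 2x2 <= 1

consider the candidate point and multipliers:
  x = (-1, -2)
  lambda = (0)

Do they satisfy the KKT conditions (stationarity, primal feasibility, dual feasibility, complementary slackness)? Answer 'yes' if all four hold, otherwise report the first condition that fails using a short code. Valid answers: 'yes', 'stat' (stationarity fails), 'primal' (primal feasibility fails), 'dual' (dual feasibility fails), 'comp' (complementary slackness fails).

Gradient of f: grad f(x) = Q x + c = (0, 0)
Constraint values g_i(x) = a_i^T x - b_i:
  g_1((-1, -2)) = 1
Stationarity residual: grad f(x) + sum_i lambda_i a_i = (0, 0)
  -> stationarity OK
Primal feasibility (all g_i <= 0): FAILS
Dual feasibility (all lambda_i >= 0): OK
Complementary slackness (lambda_i * g_i(x) = 0 for all i): OK

Verdict: the first failing condition is primal_feasibility -> primal.

primal


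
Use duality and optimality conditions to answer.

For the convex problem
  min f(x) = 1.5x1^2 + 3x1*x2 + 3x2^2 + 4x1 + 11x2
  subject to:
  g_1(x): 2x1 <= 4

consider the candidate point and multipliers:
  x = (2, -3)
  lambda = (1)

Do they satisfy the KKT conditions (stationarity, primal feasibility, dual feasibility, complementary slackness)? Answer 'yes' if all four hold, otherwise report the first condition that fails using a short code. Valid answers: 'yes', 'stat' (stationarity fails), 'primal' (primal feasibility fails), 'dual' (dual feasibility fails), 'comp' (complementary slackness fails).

Gradient of f: grad f(x) = Q x + c = (1, -1)
Constraint values g_i(x) = a_i^T x - b_i:
  g_1((2, -3)) = 0
Stationarity residual: grad f(x) + sum_i lambda_i a_i = (3, -1)
  -> stationarity FAILS
Primal feasibility (all g_i <= 0): OK
Dual feasibility (all lambda_i >= 0): OK
Complementary slackness (lambda_i * g_i(x) = 0 for all i): OK

Verdict: the first failing condition is stationarity -> stat.

stat


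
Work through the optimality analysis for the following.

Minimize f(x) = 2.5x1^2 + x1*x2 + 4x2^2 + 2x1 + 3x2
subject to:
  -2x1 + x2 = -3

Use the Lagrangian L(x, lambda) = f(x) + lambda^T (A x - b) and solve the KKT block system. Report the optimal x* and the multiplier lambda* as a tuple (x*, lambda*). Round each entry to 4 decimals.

Form the Lagrangian:
  L(x, lambda) = (1/2) x^T Q x + c^T x + lambda^T (A x - b)
Stationarity (grad_x L = 0): Q x + c + A^T lambda = 0.
Primal feasibility: A x = b.

This gives the KKT block system:
  [ Q   A^T ] [ x     ]   [-c ]
  [ A    0  ] [ lambda ] = [ b ]

Solving the linear system:
  x*      = (1.0488, -0.9024)
  lambda* = (3.1707)
  f(x*)   = 4.4512

x* = (1.0488, -0.9024), lambda* = (3.1707)


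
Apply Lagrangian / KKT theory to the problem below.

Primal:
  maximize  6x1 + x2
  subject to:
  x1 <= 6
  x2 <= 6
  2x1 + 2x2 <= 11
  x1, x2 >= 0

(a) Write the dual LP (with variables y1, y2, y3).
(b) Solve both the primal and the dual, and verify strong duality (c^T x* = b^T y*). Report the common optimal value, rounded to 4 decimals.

The standard primal-dual pair for 'max c^T x s.t. A x <= b, x >= 0' is:
  Dual:  min b^T y  s.t.  A^T y >= c,  y >= 0.

So the dual LP is:
  minimize  6y1 + 6y2 + 11y3
  subject to:
    y1 + 2y3 >= 6
    y2 + 2y3 >= 1
    y1, y2, y3 >= 0

Solving the primal: x* = (5.5, 0).
  primal value c^T x* = 33.
Solving the dual: y* = (0, 0, 3).
  dual value b^T y* = 33.
Strong duality: c^T x* = b^T y*. Confirmed.

33


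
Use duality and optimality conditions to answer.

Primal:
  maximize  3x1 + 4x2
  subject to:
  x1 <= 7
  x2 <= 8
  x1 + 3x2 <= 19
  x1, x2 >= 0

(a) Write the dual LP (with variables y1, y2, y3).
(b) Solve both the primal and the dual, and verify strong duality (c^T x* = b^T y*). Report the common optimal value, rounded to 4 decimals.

The standard primal-dual pair for 'max c^T x s.t. A x <= b, x >= 0' is:
  Dual:  min b^T y  s.t.  A^T y >= c,  y >= 0.

So the dual LP is:
  minimize  7y1 + 8y2 + 19y3
  subject to:
    y1 + y3 >= 3
    y2 + 3y3 >= 4
    y1, y2, y3 >= 0

Solving the primal: x* = (7, 4).
  primal value c^T x* = 37.
Solving the dual: y* = (1.6667, 0, 1.3333).
  dual value b^T y* = 37.
Strong duality: c^T x* = b^T y*. Confirmed.

37


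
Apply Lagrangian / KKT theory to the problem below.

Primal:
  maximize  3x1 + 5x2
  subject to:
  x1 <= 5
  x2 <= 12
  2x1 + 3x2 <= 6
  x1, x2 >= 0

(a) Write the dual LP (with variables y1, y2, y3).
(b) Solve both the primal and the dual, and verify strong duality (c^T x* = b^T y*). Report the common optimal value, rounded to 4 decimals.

The standard primal-dual pair for 'max c^T x s.t. A x <= b, x >= 0' is:
  Dual:  min b^T y  s.t.  A^T y >= c,  y >= 0.

So the dual LP is:
  minimize  5y1 + 12y2 + 6y3
  subject to:
    y1 + 2y3 >= 3
    y2 + 3y3 >= 5
    y1, y2, y3 >= 0

Solving the primal: x* = (0, 2).
  primal value c^T x* = 10.
Solving the dual: y* = (0, 0, 1.6667).
  dual value b^T y* = 10.
Strong duality: c^T x* = b^T y*. Confirmed.

10


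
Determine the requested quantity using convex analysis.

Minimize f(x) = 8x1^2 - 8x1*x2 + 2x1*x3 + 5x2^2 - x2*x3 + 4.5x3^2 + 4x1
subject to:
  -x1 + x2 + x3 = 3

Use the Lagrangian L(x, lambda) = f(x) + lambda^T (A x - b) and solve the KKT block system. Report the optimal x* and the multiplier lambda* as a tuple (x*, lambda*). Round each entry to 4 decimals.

Form the Lagrangian:
  L(x, lambda) = (1/2) x^T Q x + c^T x + lambda^T (A x - b)
Stationarity (grad_x L = 0): Q x + c + A^T lambda = 0.
Primal feasibility: A x = b.

This gives the KKT block system:
  [ Q   A^T ] [ x     ]   [-c ]
  [ A    0  ] [ lambda ] = [ b ]

Solving the linear system:
  x*      = (-0.8469, 0.622, 1.5311)
  lambda* = (-11.4641)
  f(x*)   = 15.5024

x* = (-0.8469, 0.622, 1.5311), lambda* = (-11.4641)


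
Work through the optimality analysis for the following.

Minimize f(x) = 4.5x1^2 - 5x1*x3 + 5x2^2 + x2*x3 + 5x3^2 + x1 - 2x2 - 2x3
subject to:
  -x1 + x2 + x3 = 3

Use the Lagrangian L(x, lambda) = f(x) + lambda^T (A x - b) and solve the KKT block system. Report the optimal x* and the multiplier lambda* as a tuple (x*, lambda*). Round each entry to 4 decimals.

Form the Lagrangian:
  L(x, lambda) = (1/2) x^T Q x + c^T x + lambda^T (A x - b)
Stationarity (grad_x L = 0): Q x + c + A^T lambda = 0.
Primal feasibility: A x = b.

This gives the KKT block system:
  [ Q   A^T ] [ x     ]   [-c ]
  [ A    0  ] [ lambda ] = [ b ]

Solving the linear system:
  x*      = (-0.9863, 1.2808, 0.7329)
  lambda* = (-11.5411)
  f(x*)   = 14.8048

x* = (-0.9863, 1.2808, 0.7329), lambda* = (-11.5411)


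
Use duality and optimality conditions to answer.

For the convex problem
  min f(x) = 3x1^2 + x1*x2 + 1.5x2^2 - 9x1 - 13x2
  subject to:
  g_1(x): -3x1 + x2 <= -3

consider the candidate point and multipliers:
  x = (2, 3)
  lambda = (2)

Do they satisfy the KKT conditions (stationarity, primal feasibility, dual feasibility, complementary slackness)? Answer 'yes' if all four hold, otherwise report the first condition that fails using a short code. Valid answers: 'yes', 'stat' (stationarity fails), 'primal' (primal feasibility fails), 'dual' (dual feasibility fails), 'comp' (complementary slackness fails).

Gradient of f: grad f(x) = Q x + c = (6, -2)
Constraint values g_i(x) = a_i^T x - b_i:
  g_1((2, 3)) = 0
Stationarity residual: grad f(x) + sum_i lambda_i a_i = (0, 0)
  -> stationarity OK
Primal feasibility (all g_i <= 0): OK
Dual feasibility (all lambda_i >= 0): OK
Complementary slackness (lambda_i * g_i(x) = 0 for all i): OK

Verdict: yes, KKT holds.

yes


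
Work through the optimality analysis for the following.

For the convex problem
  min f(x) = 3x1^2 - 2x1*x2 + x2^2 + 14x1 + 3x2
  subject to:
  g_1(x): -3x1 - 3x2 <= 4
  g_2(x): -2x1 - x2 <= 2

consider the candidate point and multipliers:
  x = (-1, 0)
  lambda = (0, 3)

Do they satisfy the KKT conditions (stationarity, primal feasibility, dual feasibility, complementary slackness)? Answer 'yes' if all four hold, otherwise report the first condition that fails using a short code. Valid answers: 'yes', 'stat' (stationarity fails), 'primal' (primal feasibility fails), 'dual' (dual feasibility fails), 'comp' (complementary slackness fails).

Gradient of f: grad f(x) = Q x + c = (8, 5)
Constraint values g_i(x) = a_i^T x - b_i:
  g_1((-1, 0)) = -1
  g_2((-1, 0)) = 0
Stationarity residual: grad f(x) + sum_i lambda_i a_i = (2, 2)
  -> stationarity FAILS
Primal feasibility (all g_i <= 0): OK
Dual feasibility (all lambda_i >= 0): OK
Complementary slackness (lambda_i * g_i(x) = 0 for all i): OK

Verdict: the first failing condition is stationarity -> stat.

stat


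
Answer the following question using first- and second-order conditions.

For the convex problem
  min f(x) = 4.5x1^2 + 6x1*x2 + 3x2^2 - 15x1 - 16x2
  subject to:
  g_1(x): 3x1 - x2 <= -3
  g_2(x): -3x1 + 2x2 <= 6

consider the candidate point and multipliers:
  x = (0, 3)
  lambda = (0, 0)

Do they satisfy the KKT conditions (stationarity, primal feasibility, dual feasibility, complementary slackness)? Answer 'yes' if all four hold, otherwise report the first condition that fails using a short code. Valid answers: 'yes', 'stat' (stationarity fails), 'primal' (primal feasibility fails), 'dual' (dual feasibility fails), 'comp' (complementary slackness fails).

Gradient of f: grad f(x) = Q x + c = (3, 2)
Constraint values g_i(x) = a_i^T x - b_i:
  g_1((0, 3)) = 0
  g_2((0, 3)) = 0
Stationarity residual: grad f(x) + sum_i lambda_i a_i = (3, 2)
  -> stationarity FAILS
Primal feasibility (all g_i <= 0): OK
Dual feasibility (all lambda_i >= 0): OK
Complementary slackness (lambda_i * g_i(x) = 0 for all i): OK

Verdict: the first failing condition is stationarity -> stat.

stat


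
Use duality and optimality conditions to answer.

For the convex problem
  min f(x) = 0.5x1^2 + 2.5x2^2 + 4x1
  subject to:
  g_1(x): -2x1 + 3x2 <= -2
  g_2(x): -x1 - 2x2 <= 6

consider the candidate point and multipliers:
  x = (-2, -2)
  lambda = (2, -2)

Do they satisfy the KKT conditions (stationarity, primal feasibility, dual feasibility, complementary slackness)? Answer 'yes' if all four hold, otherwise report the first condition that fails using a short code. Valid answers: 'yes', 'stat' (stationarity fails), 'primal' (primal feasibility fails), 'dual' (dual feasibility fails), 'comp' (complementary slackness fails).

Gradient of f: grad f(x) = Q x + c = (2, -10)
Constraint values g_i(x) = a_i^T x - b_i:
  g_1((-2, -2)) = 0
  g_2((-2, -2)) = 0
Stationarity residual: grad f(x) + sum_i lambda_i a_i = (0, 0)
  -> stationarity OK
Primal feasibility (all g_i <= 0): OK
Dual feasibility (all lambda_i >= 0): FAILS
Complementary slackness (lambda_i * g_i(x) = 0 for all i): OK

Verdict: the first failing condition is dual_feasibility -> dual.

dual


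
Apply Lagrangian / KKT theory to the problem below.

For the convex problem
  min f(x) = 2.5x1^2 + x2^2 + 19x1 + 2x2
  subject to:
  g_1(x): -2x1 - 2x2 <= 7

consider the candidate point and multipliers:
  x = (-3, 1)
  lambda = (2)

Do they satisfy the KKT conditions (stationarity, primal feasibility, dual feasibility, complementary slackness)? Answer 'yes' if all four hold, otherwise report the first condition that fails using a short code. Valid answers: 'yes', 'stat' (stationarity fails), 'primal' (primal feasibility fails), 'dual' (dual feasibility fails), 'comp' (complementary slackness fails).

Gradient of f: grad f(x) = Q x + c = (4, 4)
Constraint values g_i(x) = a_i^T x - b_i:
  g_1((-3, 1)) = -3
Stationarity residual: grad f(x) + sum_i lambda_i a_i = (0, 0)
  -> stationarity OK
Primal feasibility (all g_i <= 0): OK
Dual feasibility (all lambda_i >= 0): OK
Complementary slackness (lambda_i * g_i(x) = 0 for all i): FAILS

Verdict: the first failing condition is complementary_slackness -> comp.

comp


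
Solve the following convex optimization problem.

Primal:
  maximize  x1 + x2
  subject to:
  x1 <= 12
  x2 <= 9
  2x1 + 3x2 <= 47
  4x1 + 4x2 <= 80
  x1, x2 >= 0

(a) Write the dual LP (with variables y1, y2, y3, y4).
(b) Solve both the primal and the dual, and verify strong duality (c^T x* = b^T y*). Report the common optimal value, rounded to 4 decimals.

The standard primal-dual pair for 'max c^T x s.t. A x <= b, x >= 0' is:
  Dual:  min b^T y  s.t.  A^T y >= c,  y >= 0.

So the dual LP is:
  minimize  12y1 + 9y2 + 47y3 + 80y4
  subject to:
    y1 + 2y3 + 4y4 >= 1
    y2 + 3y3 + 4y4 >= 1
    y1, y2, y3, y4 >= 0

Solving the primal: x* = (12, 7.6667).
  primal value c^T x* = 19.6667.
Solving the dual: y* = (0.3333, 0, 0.3333, 0).
  dual value b^T y* = 19.6667.
Strong duality: c^T x* = b^T y*. Confirmed.

19.6667


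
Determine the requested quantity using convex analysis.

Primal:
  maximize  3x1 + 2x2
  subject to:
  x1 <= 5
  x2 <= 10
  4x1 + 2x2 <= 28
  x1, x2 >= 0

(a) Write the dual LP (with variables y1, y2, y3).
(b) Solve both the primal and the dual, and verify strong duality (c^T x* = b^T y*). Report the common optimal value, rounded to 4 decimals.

The standard primal-dual pair for 'max c^T x s.t. A x <= b, x >= 0' is:
  Dual:  min b^T y  s.t.  A^T y >= c,  y >= 0.

So the dual LP is:
  minimize  5y1 + 10y2 + 28y3
  subject to:
    y1 + 4y3 >= 3
    y2 + 2y3 >= 2
    y1, y2, y3 >= 0

Solving the primal: x* = (2, 10).
  primal value c^T x* = 26.
Solving the dual: y* = (0, 0.5, 0.75).
  dual value b^T y* = 26.
Strong duality: c^T x* = b^T y*. Confirmed.

26


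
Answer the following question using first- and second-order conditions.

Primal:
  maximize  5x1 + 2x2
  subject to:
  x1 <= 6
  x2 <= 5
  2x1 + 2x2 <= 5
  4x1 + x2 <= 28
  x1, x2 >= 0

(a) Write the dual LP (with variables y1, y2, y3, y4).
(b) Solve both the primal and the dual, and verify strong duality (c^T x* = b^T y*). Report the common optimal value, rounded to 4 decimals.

The standard primal-dual pair for 'max c^T x s.t. A x <= b, x >= 0' is:
  Dual:  min b^T y  s.t.  A^T y >= c,  y >= 0.

So the dual LP is:
  minimize  6y1 + 5y2 + 5y3 + 28y4
  subject to:
    y1 + 2y3 + 4y4 >= 5
    y2 + 2y3 + y4 >= 2
    y1, y2, y3, y4 >= 0

Solving the primal: x* = (2.5, 0).
  primal value c^T x* = 12.5.
Solving the dual: y* = (0, 0, 2.5, 0).
  dual value b^T y* = 12.5.
Strong duality: c^T x* = b^T y*. Confirmed.

12.5


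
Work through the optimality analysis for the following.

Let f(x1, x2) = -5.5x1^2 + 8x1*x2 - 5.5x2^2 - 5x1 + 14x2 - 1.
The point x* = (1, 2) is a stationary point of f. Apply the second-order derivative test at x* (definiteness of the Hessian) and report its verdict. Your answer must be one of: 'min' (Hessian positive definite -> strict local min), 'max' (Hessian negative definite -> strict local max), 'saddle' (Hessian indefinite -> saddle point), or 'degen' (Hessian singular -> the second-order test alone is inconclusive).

Compute the Hessian H = grad^2 f:
  H = [[-11, 8], [8, -11]]
Verify stationarity: grad f(x*) = H x* + g = (0, 0).
Eigenvalues of H: -19, -3.
Both eigenvalues < 0, so H is negative definite -> x* is a strict local max.

max


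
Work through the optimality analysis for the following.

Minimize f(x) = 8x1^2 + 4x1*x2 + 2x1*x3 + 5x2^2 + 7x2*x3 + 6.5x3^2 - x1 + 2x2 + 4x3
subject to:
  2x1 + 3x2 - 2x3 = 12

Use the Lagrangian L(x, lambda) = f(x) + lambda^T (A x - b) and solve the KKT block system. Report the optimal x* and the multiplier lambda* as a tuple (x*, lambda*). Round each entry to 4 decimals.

Form the Lagrangian:
  L(x, lambda) = (1/2) x^T Q x + c^T x + lambda^T (A x - b)
Stationarity (grad_x L = 0): Q x + c + A^T lambda = 0.
Primal feasibility: A x = b.

This gives the KKT block system:
  [ Q   A^T ] [ x     ]   [-c ]
  [ A    0  ] [ lambda ] = [ b ]

Solving the linear system:
  x*      = (0.2116, 2.3886, -2.2055)
  lambda* = (-3.7644)
  f(x*)   = 20.4583

x* = (0.2116, 2.3886, -2.2055), lambda* = (-3.7644)


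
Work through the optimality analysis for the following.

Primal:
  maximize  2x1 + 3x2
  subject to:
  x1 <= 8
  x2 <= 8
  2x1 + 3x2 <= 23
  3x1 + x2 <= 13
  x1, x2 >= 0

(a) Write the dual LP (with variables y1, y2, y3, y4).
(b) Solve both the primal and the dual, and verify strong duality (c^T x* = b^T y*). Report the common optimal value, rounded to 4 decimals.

The standard primal-dual pair for 'max c^T x s.t. A x <= b, x >= 0' is:
  Dual:  min b^T y  s.t.  A^T y >= c,  y >= 0.

So the dual LP is:
  minimize  8y1 + 8y2 + 23y3 + 13y4
  subject to:
    y1 + 2y3 + 3y4 >= 2
    y2 + 3y3 + y4 >= 3
    y1, y2, y3, y4 >= 0

Solving the primal: x* = (2.2857, 6.1429).
  primal value c^T x* = 23.
Solving the dual: y* = (0, 0, 1, 0).
  dual value b^T y* = 23.
Strong duality: c^T x* = b^T y*. Confirmed.

23


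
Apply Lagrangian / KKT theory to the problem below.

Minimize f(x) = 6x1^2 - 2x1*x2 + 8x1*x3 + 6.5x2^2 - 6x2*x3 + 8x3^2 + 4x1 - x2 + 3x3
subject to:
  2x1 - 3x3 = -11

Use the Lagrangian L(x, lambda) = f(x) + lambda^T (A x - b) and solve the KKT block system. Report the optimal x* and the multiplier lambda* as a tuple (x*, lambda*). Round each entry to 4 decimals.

Form the Lagrangian:
  L(x, lambda) = (1/2) x^T Q x + c^T x + lambda^T (A x - b)
Stationarity (grad_x L = 0): Q x + c + A^T lambda = 0.
Primal feasibility: A x = b.

This gives the KKT block system:
  [ Q   A^T ] [ x     ]   [-c ]
  [ A    0  ] [ lambda ] = [ b ]

Solving the linear system:
  x*      = (-2.3633, 0.6785, 2.0911)
  lambda* = (4.4937)
  f(x*)   = 22.7861

x* = (-2.3633, 0.6785, 2.0911), lambda* = (4.4937)


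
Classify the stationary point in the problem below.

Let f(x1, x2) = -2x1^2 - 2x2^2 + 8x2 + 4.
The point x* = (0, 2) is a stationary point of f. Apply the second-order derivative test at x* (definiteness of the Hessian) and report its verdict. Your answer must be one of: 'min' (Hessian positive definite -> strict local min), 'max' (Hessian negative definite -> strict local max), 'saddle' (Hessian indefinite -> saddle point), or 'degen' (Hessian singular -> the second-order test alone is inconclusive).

Compute the Hessian H = grad^2 f:
  H = [[-4, 0], [0, -4]]
Verify stationarity: grad f(x*) = H x* + g = (0, 0).
Eigenvalues of H: -4, -4.
Both eigenvalues < 0, so H is negative definite -> x* is a strict local max.

max


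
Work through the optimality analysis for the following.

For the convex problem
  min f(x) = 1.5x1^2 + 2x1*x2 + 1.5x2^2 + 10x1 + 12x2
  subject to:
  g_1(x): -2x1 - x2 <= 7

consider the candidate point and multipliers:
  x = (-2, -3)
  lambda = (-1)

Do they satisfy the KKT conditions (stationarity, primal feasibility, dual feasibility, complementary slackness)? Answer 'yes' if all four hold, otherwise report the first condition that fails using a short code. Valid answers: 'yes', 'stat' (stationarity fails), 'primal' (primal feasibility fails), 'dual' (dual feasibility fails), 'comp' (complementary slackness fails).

Gradient of f: grad f(x) = Q x + c = (-2, -1)
Constraint values g_i(x) = a_i^T x - b_i:
  g_1((-2, -3)) = 0
Stationarity residual: grad f(x) + sum_i lambda_i a_i = (0, 0)
  -> stationarity OK
Primal feasibility (all g_i <= 0): OK
Dual feasibility (all lambda_i >= 0): FAILS
Complementary slackness (lambda_i * g_i(x) = 0 for all i): OK

Verdict: the first failing condition is dual_feasibility -> dual.

dual


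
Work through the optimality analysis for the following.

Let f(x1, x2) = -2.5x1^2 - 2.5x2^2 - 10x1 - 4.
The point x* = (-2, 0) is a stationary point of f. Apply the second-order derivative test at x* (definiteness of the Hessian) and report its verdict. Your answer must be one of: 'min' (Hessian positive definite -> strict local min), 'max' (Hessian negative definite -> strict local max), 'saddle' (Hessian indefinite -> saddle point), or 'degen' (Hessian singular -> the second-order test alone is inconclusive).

Compute the Hessian H = grad^2 f:
  H = [[-5, 0], [0, -5]]
Verify stationarity: grad f(x*) = H x* + g = (0, 0).
Eigenvalues of H: -5, -5.
Both eigenvalues < 0, so H is negative definite -> x* is a strict local max.

max


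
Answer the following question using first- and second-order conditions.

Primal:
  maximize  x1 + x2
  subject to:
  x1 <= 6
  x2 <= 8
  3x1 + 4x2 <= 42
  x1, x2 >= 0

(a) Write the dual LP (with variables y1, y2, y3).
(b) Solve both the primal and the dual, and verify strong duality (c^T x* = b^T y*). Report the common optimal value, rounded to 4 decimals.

The standard primal-dual pair for 'max c^T x s.t. A x <= b, x >= 0' is:
  Dual:  min b^T y  s.t.  A^T y >= c,  y >= 0.

So the dual LP is:
  minimize  6y1 + 8y2 + 42y3
  subject to:
    y1 + 3y3 >= 1
    y2 + 4y3 >= 1
    y1, y2, y3 >= 0

Solving the primal: x* = (6, 6).
  primal value c^T x* = 12.
Solving the dual: y* = (0.25, 0, 0.25).
  dual value b^T y* = 12.
Strong duality: c^T x* = b^T y*. Confirmed.

12


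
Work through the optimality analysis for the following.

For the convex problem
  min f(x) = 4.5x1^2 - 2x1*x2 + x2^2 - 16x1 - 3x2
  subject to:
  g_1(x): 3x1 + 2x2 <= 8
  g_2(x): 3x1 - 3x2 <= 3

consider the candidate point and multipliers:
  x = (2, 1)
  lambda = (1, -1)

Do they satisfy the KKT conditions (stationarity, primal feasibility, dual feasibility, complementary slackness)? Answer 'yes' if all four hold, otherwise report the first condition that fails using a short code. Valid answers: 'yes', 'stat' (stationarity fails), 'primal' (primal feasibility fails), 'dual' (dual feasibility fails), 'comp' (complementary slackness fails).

Gradient of f: grad f(x) = Q x + c = (0, -5)
Constraint values g_i(x) = a_i^T x - b_i:
  g_1((2, 1)) = 0
  g_2((2, 1)) = 0
Stationarity residual: grad f(x) + sum_i lambda_i a_i = (0, 0)
  -> stationarity OK
Primal feasibility (all g_i <= 0): OK
Dual feasibility (all lambda_i >= 0): FAILS
Complementary slackness (lambda_i * g_i(x) = 0 for all i): OK

Verdict: the first failing condition is dual_feasibility -> dual.

dual


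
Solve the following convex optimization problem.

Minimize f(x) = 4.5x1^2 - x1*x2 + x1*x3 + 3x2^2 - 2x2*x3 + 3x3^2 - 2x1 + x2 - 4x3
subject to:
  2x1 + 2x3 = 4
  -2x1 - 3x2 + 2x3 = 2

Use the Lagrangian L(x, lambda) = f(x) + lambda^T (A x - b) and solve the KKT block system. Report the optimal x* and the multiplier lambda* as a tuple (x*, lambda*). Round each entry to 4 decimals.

Form the Lagrangian:
  L(x, lambda) = (1/2) x^T Q x + c^T x + lambda^T (A x - b)
Stationarity (grad_x L = 0): Q x + c + A^T lambda = 0.
Primal feasibility: A x = b.

This gives the KKT block system:
  [ Q   A^T ] [ x     ]   [-c ]
  [ A    0  ] [ lambda ] = [ b ]

Solving the linear system:
  x*      = (0.4127, 0.1164, 1.5873)
  lambda* = (-2.2222, -0.6296)
  f(x*)   = 1.545

x* = (0.4127, 0.1164, 1.5873), lambda* = (-2.2222, -0.6296)


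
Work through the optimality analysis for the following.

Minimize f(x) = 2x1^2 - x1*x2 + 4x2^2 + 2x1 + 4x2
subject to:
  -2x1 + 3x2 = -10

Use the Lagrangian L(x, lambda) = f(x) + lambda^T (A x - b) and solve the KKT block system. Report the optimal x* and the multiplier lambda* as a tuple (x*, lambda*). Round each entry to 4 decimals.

Form the Lagrangian:
  L(x, lambda) = (1/2) x^T Q x + c^T x + lambda^T (A x - b)
Stationarity (grad_x L = 0): Q x + c + A^T lambda = 0.
Primal feasibility: A x = b.

This gives the KKT block system:
  [ Q   A^T ] [ x     ]   [-c ]
  [ A    0  ] [ lambda ] = [ b ]

Solving the linear system:
  x*      = (1.5714, -2.2857)
  lambda* = (5.2857)
  f(x*)   = 23.4286

x* = (1.5714, -2.2857), lambda* = (5.2857)


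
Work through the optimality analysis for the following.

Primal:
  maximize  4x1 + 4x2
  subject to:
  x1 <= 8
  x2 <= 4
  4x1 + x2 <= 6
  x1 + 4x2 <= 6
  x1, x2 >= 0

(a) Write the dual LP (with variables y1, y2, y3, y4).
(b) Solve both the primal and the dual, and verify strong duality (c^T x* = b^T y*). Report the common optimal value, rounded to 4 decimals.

The standard primal-dual pair for 'max c^T x s.t. A x <= b, x >= 0' is:
  Dual:  min b^T y  s.t.  A^T y >= c,  y >= 0.

So the dual LP is:
  minimize  8y1 + 4y2 + 6y3 + 6y4
  subject to:
    y1 + 4y3 + y4 >= 4
    y2 + y3 + 4y4 >= 4
    y1, y2, y3, y4 >= 0

Solving the primal: x* = (1.2, 1.2).
  primal value c^T x* = 9.6.
Solving the dual: y* = (0, 0, 0.8, 0.8).
  dual value b^T y* = 9.6.
Strong duality: c^T x* = b^T y*. Confirmed.

9.6


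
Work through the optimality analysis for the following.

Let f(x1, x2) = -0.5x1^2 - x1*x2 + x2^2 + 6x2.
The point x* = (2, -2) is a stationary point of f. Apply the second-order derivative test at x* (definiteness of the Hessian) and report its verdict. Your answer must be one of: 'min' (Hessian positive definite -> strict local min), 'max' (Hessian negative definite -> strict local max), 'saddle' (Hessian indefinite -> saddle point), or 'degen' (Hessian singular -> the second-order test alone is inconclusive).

Compute the Hessian H = grad^2 f:
  H = [[-1, -1], [-1, 2]]
Verify stationarity: grad f(x*) = H x* + g = (0, 0).
Eigenvalues of H: -1.3028, 2.3028.
Eigenvalues have mixed signs, so H is indefinite -> x* is a saddle point.

saddle


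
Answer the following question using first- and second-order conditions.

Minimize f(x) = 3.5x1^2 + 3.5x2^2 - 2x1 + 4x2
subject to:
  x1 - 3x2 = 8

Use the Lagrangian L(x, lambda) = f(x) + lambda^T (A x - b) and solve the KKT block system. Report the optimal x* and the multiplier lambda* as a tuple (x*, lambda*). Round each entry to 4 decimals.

Form the Lagrangian:
  L(x, lambda) = (1/2) x^T Q x + c^T x + lambda^T (A x - b)
Stationarity (grad_x L = 0): Q x + c + A^T lambda = 0.
Primal feasibility: A x = b.

This gives the KKT block system:
  [ Q   A^T ] [ x     ]   [-c ]
  [ A    0  ] [ lambda ] = [ b ]

Solving the linear system:
  x*      = (0.8857, -2.3714)
  lambda* = (-4.2)
  f(x*)   = 11.1714

x* = (0.8857, -2.3714), lambda* = (-4.2)


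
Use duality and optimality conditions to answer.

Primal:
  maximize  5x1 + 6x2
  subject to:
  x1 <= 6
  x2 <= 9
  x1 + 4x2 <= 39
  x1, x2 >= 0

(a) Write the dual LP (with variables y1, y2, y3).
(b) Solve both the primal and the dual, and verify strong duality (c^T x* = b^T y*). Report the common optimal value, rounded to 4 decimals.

The standard primal-dual pair for 'max c^T x s.t. A x <= b, x >= 0' is:
  Dual:  min b^T y  s.t.  A^T y >= c,  y >= 0.

So the dual LP is:
  minimize  6y1 + 9y2 + 39y3
  subject to:
    y1 + y3 >= 5
    y2 + 4y3 >= 6
    y1, y2, y3 >= 0

Solving the primal: x* = (6, 8.25).
  primal value c^T x* = 79.5.
Solving the dual: y* = (3.5, 0, 1.5).
  dual value b^T y* = 79.5.
Strong duality: c^T x* = b^T y*. Confirmed.

79.5


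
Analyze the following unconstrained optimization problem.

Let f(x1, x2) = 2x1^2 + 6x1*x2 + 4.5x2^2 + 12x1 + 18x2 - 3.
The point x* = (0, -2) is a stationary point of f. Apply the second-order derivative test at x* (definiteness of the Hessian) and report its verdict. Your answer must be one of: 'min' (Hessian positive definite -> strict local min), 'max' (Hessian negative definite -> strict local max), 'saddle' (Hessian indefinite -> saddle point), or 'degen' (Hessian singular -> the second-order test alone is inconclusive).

Compute the Hessian H = grad^2 f:
  H = [[4, 6], [6, 9]]
Verify stationarity: grad f(x*) = H x* + g = (0, 0).
Eigenvalues of H: 0, 13.
H has a zero eigenvalue (singular; positive semidefinite but not definite), so H is neither positive definite, negative definite, nor indefinite. The second-order test alone is inconclusive -> degen.
(Indeed, f is constant along the null direction of H through x*, so x* is not a strict local extremum.)

degen


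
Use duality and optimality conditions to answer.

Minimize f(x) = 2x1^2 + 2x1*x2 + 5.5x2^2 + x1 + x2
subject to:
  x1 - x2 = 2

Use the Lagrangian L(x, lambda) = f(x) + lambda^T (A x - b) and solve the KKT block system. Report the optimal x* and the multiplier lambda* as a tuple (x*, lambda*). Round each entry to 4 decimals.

Form the Lagrangian:
  L(x, lambda) = (1/2) x^T Q x + c^T x + lambda^T (A x - b)
Stationarity (grad_x L = 0): Q x + c + A^T lambda = 0.
Primal feasibility: A x = b.

This gives the KKT block system:
  [ Q   A^T ] [ x     ]   [-c ]
  [ A    0  ] [ lambda ] = [ b ]

Solving the linear system:
  x*      = (1.2632, -0.7368)
  lambda* = (-4.5789)
  f(x*)   = 4.8421

x* = (1.2632, -0.7368), lambda* = (-4.5789)


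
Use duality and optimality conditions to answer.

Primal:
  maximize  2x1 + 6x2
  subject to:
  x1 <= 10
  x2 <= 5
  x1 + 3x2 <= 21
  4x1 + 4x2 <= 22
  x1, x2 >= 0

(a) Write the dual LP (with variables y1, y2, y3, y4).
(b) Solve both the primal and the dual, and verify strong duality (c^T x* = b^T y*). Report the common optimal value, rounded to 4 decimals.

The standard primal-dual pair for 'max c^T x s.t. A x <= b, x >= 0' is:
  Dual:  min b^T y  s.t.  A^T y >= c,  y >= 0.

So the dual LP is:
  minimize  10y1 + 5y2 + 21y3 + 22y4
  subject to:
    y1 + y3 + 4y4 >= 2
    y2 + 3y3 + 4y4 >= 6
    y1, y2, y3, y4 >= 0

Solving the primal: x* = (0.5, 5).
  primal value c^T x* = 31.
Solving the dual: y* = (0, 4, 0, 0.5).
  dual value b^T y* = 31.
Strong duality: c^T x* = b^T y*. Confirmed.

31


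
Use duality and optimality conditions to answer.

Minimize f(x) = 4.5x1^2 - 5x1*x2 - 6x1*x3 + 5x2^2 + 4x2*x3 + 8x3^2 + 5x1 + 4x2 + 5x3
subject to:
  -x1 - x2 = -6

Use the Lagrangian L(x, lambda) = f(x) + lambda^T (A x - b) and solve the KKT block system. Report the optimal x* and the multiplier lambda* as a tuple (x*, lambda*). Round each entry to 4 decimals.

Form the Lagrangian:
  L(x, lambda) = (1/2) x^T Q x + c^T x + lambda^T (A x - b)
Stationarity (grad_x L = 0): Q x + c + A^T lambda = 0.
Primal feasibility: A x = b.

This gives the KKT block system:
  [ Q   A^T ] [ x     ]   [-c ]
  [ A    0  ] [ lambda ] = [ b ]

Solving the linear system:
  x*      = (3.1154, 2.8846, 0.1346)
  lambda* = (17.8077)
  f(x*)   = 67.3173

x* = (3.1154, 2.8846, 0.1346), lambda* = (17.8077)


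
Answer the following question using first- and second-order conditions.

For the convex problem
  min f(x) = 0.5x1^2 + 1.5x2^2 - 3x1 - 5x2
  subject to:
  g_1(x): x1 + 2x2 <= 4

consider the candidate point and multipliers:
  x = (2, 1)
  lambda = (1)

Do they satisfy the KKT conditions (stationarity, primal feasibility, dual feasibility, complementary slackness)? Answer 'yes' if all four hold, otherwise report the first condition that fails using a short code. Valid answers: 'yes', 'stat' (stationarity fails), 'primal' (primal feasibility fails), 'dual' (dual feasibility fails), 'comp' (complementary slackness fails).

Gradient of f: grad f(x) = Q x + c = (-1, -2)
Constraint values g_i(x) = a_i^T x - b_i:
  g_1((2, 1)) = 0
Stationarity residual: grad f(x) + sum_i lambda_i a_i = (0, 0)
  -> stationarity OK
Primal feasibility (all g_i <= 0): OK
Dual feasibility (all lambda_i >= 0): OK
Complementary slackness (lambda_i * g_i(x) = 0 for all i): OK

Verdict: yes, KKT holds.

yes


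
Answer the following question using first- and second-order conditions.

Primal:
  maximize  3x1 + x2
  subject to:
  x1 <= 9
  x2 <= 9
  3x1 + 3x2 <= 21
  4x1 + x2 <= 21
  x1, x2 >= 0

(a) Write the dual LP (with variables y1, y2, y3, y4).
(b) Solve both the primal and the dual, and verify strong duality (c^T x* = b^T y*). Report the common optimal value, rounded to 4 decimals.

The standard primal-dual pair for 'max c^T x s.t. A x <= b, x >= 0' is:
  Dual:  min b^T y  s.t.  A^T y >= c,  y >= 0.

So the dual LP is:
  minimize  9y1 + 9y2 + 21y3 + 21y4
  subject to:
    y1 + 3y3 + 4y4 >= 3
    y2 + 3y3 + y4 >= 1
    y1, y2, y3, y4 >= 0

Solving the primal: x* = (4.6667, 2.3333).
  primal value c^T x* = 16.3333.
Solving the dual: y* = (0, 0, 0.1111, 0.6667).
  dual value b^T y* = 16.3333.
Strong duality: c^T x* = b^T y*. Confirmed.

16.3333


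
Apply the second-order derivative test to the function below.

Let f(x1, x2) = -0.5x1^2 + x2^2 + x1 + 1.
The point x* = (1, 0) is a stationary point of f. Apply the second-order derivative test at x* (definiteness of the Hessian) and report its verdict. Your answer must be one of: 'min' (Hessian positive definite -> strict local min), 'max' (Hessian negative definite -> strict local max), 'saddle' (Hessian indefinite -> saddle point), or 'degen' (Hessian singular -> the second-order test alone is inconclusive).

Compute the Hessian H = grad^2 f:
  H = [[-1, 0], [0, 2]]
Verify stationarity: grad f(x*) = H x* + g = (0, 0).
Eigenvalues of H: -1, 2.
Eigenvalues have mixed signs, so H is indefinite -> x* is a saddle point.

saddle


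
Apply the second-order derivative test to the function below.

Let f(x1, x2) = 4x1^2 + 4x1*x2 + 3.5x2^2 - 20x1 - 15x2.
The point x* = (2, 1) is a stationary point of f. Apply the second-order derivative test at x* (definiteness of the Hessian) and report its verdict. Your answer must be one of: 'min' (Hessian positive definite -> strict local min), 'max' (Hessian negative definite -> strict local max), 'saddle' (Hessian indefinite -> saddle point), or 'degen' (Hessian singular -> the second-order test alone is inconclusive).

Compute the Hessian H = grad^2 f:
  H = [[8, 4], [4, 7]]
Verify stationarity: grad f(x*) = H x* + g = (0, 0).
Eigenvalues of H: 3.4689, 11.5311.
Both eigenvalues > 0, so H is positive definite -> x* is a strict local min.

min


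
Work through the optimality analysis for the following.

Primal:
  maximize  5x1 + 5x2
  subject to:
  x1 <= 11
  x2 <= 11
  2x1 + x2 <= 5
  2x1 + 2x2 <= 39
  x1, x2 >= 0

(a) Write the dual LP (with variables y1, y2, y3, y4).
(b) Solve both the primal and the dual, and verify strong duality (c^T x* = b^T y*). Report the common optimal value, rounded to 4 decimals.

The standard primal-dual pair for 'max c^T x s.t. A x <= b, x >= 0' is:
  Dual:  min b^T y  s.t.  A^T y >= c,  y >= 0.

So the dual LP is:
  minimize  11y1 + 11y2 + 5y3 + 39y4
  subject to:
    y1 + 2y3 + 2y4 >= 5
    y2 + y3 + 2y4 >= 5
    y1, y2, y3, y4 >= 0

Solving the primal: x* = (0, 5).
  primal value c^T x* = 25.
Solving the dual: y* = (0, 0, 5, 0).
  dual value b^T y* = 25.
Strong duality: c^T x* = b^T y*. Confirmed.

25


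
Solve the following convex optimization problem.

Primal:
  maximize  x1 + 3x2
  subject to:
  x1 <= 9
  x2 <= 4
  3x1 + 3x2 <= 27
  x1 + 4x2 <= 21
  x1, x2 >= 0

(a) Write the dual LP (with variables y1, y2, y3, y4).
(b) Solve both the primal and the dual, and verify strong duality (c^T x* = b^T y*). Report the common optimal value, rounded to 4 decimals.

The standard primal-dual pair for 'max c^T x s.t. A x <= b, x >= 0' is:
  Dual:  min b^T y  s.t.  A^T y >= c,  y >= 0.

So the dual LP is:
  minimize  9y1 + 4y2 + 27y3 + 21y4
  subject to:
    y1 + 3y3 + y4 >= 1
    y2 + 3y3 + 4y4 >= 3
    y1, y2, y3, y4 >= 0

Solving the primal: x* = (5, 4).
  primal value c^T x* = 17.
Solving the dual: y* = (0, 2, 0.3333, 0).
  dual value b^T y* = 17.
Strong duality: c^T x* = b^T y*. Confirmed.

17
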